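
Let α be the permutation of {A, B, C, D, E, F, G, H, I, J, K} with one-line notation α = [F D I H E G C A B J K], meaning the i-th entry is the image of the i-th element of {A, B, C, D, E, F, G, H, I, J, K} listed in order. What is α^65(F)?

G

Tracing F → G → … returns to F after 8 steps, so F lies in an 8-cycle (A, F, G, C, I, B, D, H).
Since the cycle has length 8, α^65 acts on it the same as α^1 (65 mod 8 = 1).
Stepping 1 place around the cycle: F → G.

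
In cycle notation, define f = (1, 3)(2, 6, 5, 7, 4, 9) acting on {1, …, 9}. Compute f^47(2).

9

2 lies in the 6-cycle (2, 6, 5, 7, 4, 9).
On a 6-cycle, f^6 is the identity, so f^47 = f^5 there (47 ≡ 5 mod 6).
Stepping 5 places around the cycle: 2 → 6 → 5 → 7 → 4 → 9.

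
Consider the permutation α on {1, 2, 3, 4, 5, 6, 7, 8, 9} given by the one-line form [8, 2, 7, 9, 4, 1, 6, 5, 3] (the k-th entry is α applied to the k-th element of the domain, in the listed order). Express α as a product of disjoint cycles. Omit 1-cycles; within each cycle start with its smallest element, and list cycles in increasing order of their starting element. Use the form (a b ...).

From 1: 1 → 8 → 5 → 4 → 9 → 3 → 7 → 6 → 1, closing the cycle (1 8 5 4 9 3 7 6).
Continuing from each remaining unvisited element yields (1 8 5 4 9 3 7 6).

(1 8 5 4 9 3 7 6)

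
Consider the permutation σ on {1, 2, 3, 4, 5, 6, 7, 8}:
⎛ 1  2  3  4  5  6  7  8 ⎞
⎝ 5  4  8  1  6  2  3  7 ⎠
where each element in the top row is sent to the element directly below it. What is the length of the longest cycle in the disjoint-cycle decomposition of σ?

5

Decomposing into disjoint cycles gives (1 5 6 2 4)(3 8 7); the longest has length 5.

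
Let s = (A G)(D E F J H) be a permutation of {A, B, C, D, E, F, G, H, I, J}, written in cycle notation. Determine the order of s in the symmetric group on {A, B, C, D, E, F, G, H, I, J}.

10

The cycle type of s is (5, 2, 1, 1, 1).
The order is lcm(5, 2) = 10.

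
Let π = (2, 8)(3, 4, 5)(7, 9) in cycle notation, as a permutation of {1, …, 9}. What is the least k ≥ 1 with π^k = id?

The cycle type of π is (3, 2, 2, 1, 1).
The order is lcm(3, 2, 2) = 6.

6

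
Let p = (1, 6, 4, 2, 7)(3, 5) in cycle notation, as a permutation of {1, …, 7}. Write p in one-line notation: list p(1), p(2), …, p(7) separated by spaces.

6 7 5 2 3 4 1

Reading each image from the cycles: 1↦6, 2↦7, 3↦5, 4↦2, 5↦3, 6↦4, 7↦1.
Listing these in domain order gives 6 7 5 2 3 4 1.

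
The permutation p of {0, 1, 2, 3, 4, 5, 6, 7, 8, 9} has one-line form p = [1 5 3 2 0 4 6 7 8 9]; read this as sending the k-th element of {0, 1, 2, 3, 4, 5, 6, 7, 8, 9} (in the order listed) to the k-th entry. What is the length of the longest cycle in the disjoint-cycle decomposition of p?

Decomposing into disjoint cycles gives (0, 1, 5, 4)(2, 3); the longest has length 4.

4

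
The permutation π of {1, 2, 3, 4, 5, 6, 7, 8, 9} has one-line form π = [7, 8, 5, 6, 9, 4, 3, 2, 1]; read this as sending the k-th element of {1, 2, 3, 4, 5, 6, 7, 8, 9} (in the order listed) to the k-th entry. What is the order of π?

The disjoint-cycle form of π has cycle lengths 5, 2, 2.
Since disjoint cycles commute, ord(π) = lcm(5, 2, 2) = 10.

10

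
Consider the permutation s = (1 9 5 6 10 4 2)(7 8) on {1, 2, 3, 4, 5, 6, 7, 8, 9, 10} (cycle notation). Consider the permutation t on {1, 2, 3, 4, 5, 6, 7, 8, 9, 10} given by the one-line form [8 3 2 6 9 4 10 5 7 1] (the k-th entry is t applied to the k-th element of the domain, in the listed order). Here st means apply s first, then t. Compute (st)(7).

First apply s: s(7) = 8, then t(8) = 5. Thus (st)(7) = 5.

5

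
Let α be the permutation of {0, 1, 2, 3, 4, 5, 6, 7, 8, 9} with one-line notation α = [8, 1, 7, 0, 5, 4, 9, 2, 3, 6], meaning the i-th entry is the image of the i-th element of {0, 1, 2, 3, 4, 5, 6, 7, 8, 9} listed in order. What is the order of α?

6

Writing α as disjoint cycles, the cycle lengths are 3, 2, 2, 2, 1.
Since disjoint cycles commute, ord(α) = lcm(3, 2, 2, 2) = 6.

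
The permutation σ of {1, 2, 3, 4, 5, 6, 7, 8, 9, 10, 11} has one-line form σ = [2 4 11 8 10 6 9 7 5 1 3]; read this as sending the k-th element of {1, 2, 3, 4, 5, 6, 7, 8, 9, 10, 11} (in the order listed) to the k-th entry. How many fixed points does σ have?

The fixed points (elements with σ(x) = x) are {6}, so there is 1.

1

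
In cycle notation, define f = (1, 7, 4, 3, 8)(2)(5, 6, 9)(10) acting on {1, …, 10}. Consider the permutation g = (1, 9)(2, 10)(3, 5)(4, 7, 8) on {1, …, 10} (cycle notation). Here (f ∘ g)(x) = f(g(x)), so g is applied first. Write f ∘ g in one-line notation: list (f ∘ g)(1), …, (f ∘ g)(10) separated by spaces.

(f ∘ g)(x) = f(g(x)). Computing each image: f(g(1)) = f(9) = 5, f(g(2)) = f(10) = 10, f(g(3)) = f(5) = 6, f(g(4)) = f(7) = 4, f(g(5)) = f(3) = 8, f(g(6)) = f(6) = 9, f(g(7)) = f(8) = 1, f(g(8)) = f(4) = 3, f(g(9)) = f(1) = 7, f(g(10)) = f(2) = 2.
Hence f ∘ g = [5 10 6 4 8 9 1 3 7 2].

5 10 6 4 8 9 1 3 7 2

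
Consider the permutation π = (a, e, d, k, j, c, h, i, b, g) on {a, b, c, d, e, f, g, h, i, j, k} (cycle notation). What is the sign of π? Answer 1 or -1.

-1

The cycle lengths are 10, 1.
A cycle is odd iff its length is even; π has 1 even-length cycle, so sgn(π) = (−1)^1 and π is odd.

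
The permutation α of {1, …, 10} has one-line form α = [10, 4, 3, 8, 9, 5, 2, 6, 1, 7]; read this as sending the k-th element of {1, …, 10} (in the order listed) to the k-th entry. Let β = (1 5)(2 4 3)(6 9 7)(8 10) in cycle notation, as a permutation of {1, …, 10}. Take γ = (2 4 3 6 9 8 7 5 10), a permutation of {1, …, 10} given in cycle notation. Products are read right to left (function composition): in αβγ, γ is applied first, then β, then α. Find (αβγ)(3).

1

Chase 3: γ(3) = 6; β(6) = 9; α(9) = 1. Hence (αβγ)(3) = 1.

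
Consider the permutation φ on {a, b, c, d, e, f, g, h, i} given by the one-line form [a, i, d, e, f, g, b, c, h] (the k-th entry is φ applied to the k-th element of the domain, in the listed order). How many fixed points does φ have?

1

The fixed points (elements with φ(x) = x) are {a}, so there is 1.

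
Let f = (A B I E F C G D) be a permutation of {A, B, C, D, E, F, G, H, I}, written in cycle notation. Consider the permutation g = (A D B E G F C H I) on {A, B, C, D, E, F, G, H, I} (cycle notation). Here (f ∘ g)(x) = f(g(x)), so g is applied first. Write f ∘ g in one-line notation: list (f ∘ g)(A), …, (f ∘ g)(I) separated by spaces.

For each element, apply g then f: A → D → A; B → E → F; C → H → H; D → B → I; E → G → D; F → C → G; G → F → C; H → I → E; I → A → B.
Collecting the images, f ∘ g = [A F H I D G C E B].

A F H I D G C E B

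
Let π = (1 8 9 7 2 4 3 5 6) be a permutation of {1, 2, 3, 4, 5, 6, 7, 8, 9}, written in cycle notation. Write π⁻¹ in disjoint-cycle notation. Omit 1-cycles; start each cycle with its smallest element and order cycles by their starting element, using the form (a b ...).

Inverting a permutation written in cycle notation just reverses the order within every cycle.
After reversing and putting each cycle's least element first, π⁻¹ = (1 6 5 3 4 2 7 9 8).

(1 6 5 3 4 2 7 9 8)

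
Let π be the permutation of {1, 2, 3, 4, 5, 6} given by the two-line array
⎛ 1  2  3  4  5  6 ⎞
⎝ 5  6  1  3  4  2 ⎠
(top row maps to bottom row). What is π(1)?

The entry below 1 in the array is 5, so π(1) = 5.

5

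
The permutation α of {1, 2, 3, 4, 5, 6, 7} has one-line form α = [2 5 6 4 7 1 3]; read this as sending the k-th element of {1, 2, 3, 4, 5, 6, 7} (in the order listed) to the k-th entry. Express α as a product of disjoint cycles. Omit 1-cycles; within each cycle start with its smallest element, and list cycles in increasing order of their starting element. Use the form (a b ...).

Iterating α from 1 gives 1 → 2 → 5 → 7 → 3 → 6 → 1; that is the 6-cycle (1 2 5 7 3 6).
Repeating from the next unused element and collecting all non-trivial cycles gives (1 2 5 7 3 6).

(1 2 5 7 3 6)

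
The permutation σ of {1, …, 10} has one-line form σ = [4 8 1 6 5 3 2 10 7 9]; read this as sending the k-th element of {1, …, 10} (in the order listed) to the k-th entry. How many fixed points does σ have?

1

The fixed points (elements with σ(x) = x) are {5}, so there is 1.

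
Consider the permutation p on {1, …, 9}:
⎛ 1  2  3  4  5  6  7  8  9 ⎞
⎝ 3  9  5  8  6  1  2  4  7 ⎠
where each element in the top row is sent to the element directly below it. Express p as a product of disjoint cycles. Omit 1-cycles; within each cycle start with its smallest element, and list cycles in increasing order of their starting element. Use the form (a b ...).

Iterating p from 1 gives 1 → 3 → 5 → 6 → 1; that is the 4-cycle (1 3 5 6).
Continuing from each remaining unvisited element yields (1 3 5 6)(2 9 7)(4 8).

(1 3 5 6)(2 9 7)(4 8)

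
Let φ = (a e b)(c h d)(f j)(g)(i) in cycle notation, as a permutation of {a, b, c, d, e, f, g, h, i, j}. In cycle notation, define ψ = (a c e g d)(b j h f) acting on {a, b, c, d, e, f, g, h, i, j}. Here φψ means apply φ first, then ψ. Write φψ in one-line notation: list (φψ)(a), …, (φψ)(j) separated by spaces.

g c f e j h d a i b

For each element, apply φ then ψ: a → e → g; b → a → c; c → h → f; d → c → e; e → b → j; f → j → h; g → g → d; h → d → a; i → i → i; j → f → b.
So φψ in one-line form is g c f e j h d a i b.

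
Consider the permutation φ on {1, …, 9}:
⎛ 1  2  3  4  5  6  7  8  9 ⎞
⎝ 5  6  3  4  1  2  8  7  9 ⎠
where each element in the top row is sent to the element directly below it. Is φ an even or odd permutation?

odd

In disjoint-cycle form the cycle lengths are 2, 2, 2, 1, 1, 1.
A cycle of length ℓ contributes ℓ−1 transpositions, so φ is a product of 1 + 1 + 1 = 3 transpositions — odd.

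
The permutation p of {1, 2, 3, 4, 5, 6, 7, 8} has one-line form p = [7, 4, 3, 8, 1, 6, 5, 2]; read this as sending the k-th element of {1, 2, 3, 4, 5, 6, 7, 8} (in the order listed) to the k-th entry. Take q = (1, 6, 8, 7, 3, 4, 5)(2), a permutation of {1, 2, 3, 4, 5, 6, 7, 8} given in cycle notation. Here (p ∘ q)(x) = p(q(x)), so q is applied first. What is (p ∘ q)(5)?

q(5) = 1, then p(1) = 7; composing gives (p ∘ q)(5) = 7.

7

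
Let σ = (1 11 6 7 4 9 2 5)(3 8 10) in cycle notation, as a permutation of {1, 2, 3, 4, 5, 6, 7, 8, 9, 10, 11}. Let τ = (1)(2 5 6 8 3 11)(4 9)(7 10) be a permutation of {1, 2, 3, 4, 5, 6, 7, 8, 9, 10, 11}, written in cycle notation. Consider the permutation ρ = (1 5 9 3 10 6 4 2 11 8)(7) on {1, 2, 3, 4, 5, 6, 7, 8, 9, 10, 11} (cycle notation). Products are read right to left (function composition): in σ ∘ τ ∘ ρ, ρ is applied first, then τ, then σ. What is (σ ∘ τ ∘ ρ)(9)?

(σ ∘ τ ∘ ρ)(9) = σ(τ(ρ(9))). ρ(9) = 3, then τ(3) = 11, then σ(11) = 6, so the result is 6.

6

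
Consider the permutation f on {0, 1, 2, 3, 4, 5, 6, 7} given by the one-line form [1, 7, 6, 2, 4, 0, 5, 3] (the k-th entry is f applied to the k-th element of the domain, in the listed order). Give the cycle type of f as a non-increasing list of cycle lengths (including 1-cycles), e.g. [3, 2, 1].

The disjoint cycles are (0, 1, 7, 3, 2, 6, 5)(4), with lengths 7, 1 in non-increasing order.

[7, 1]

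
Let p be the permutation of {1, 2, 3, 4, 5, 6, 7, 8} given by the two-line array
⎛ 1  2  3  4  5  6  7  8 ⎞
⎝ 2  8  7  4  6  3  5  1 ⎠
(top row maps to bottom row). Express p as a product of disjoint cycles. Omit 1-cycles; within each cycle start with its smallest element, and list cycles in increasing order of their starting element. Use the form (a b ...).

Start at 1 and follow images: 1 → 2 → 8 → 1, giving the cycle (1 2 8).
Continuing from each remaining unvisited element yields (1 2 8)(3 7 5 6).

(1 2 8)(3 7 5 6)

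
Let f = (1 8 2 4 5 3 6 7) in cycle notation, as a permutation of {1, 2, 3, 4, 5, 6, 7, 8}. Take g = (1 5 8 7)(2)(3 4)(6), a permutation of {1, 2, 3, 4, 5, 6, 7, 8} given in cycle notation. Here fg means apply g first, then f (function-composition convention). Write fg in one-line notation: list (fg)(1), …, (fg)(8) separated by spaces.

(fg)(x) = f(g(x)). Computing each image: f(g(1)) = f(5) = 3, f(g(2)) = f(2) = 4, f(g(3)) = f(4) = 5, f(g(4)) = f(3) = 6, f(g(5)) = f(8) = 2, f(g(6)) = f(6) = 7, f(g(7)) = f(1) = 8, f(g(8)) = f(7) = 1.
Hence fg = [3 4 5 6 2 7 8 1].

3 4 5 6 2 7 8 1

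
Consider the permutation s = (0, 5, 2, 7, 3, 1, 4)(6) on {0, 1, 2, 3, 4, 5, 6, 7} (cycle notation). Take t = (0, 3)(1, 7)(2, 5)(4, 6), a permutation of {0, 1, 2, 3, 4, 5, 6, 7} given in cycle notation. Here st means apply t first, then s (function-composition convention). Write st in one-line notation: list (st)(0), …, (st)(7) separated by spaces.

For each element, apply t then s: 0 → 3 → 1; 1 → 7 → 3; 2 → 5 → 2; 3 → 0 → 5; 4 → 6 → 6; 5 → 2 → 7; 6 → 4 → 0; 7 → 1 → 4.
So st in one-line form is 1 3 2 5 6 7 0 4.

1 3 2 5 6 7 0 4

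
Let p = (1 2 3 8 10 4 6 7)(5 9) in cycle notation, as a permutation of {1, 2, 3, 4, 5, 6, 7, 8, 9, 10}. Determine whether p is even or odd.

even

The cycle lengths are 8, 2.
A cycle of length ℓ contributes ℓ−1 transpositions, so p is a product of 7 + 1 = 8 transpositions — even.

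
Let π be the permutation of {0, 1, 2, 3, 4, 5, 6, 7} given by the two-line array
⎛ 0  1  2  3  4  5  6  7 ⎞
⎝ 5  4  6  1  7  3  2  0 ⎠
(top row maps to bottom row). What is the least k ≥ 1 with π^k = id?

Decomposing into disjoint cycles gives cycle lengths 6, 2.
Since disjoint cycles commute, ord(π) = lcm(6, 2) = 6.

6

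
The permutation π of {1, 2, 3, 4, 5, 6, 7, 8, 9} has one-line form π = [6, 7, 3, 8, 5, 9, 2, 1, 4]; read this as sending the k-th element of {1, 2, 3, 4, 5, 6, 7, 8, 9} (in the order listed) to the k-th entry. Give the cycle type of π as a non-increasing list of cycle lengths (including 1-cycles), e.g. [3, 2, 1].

The disjoint cycles are (1, 6, 9, 4, 8)(2, 7)(3)(5), with lengths 5, 2, 1, 1 in non-increasing order.

[5, 2, 1, 1]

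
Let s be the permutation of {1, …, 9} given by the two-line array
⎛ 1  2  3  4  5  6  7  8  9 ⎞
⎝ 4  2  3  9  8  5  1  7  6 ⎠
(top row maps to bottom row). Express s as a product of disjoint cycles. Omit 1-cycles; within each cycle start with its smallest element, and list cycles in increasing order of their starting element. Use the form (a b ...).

(1 4 9 6 5 8 7)

From 1: 1 → 4 → 9 → 6 → 5 → 8 → 7 → 1, closing the cycle (1 4 9 6 5 8 7).
Continuing from each remaining unvisited element yields (1 4 9 6 5 8 7).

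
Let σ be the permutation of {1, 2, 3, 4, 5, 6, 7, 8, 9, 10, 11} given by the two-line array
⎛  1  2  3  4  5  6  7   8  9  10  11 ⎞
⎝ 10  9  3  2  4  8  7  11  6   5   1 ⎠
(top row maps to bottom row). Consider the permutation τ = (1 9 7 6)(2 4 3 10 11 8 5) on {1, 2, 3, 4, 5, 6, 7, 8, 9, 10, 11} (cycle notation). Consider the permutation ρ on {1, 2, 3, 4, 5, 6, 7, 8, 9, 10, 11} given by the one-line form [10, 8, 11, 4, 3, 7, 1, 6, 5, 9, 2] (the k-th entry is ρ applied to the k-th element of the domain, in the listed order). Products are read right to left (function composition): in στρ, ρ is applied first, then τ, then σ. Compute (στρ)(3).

Chase 3: ρ(3) = 11; τ(11) = 8; σ(8) = 11. Hence (στρ)(3) = 11.

11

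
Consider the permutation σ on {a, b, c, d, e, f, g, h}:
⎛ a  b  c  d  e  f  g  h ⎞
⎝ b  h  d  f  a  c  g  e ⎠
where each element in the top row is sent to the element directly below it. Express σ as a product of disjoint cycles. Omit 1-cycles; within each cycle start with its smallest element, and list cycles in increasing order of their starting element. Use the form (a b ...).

From a: a → b → h → e → a, closing the cycle (a b h e).
Repeating from the next unused element and collecting all non-trivial cycles gives (a b h e)(c d f).

(a b h e)(c d f)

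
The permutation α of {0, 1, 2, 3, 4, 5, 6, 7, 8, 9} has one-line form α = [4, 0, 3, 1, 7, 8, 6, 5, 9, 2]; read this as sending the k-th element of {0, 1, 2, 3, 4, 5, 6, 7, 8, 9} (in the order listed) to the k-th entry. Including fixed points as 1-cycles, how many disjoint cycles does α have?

2

The cycle decomposition is (0, 4, 7, 5, 8, 9, 2, 3, 1)(6), which has 2 cycles (counting 1-cycles).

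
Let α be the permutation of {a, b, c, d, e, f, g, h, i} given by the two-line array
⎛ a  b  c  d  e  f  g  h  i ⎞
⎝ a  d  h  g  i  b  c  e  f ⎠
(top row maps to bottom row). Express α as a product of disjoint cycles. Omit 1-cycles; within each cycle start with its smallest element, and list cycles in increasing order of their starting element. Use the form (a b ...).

Start at b and follow images: b → d → g → c → h → e → i → f → b, giving the cycle (b d g c h e i f).
Continuing from each remaining unvisited element yields (b d g c h e i f).

(b d g c h e i f)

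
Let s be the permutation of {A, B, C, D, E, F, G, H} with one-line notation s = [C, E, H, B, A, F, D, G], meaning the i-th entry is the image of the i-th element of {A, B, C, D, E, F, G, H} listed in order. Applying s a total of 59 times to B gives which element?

C

Tracing B → E → … returns to B after 7 steps, so B lies in a 7-cycle (A C H G D B E).
Powers repeat with period 7 on this cycle, and 59 mod 7 = 3, so s^59(B) = s^3(B).
Stepping 3 places around the cycle: B → E → A → C.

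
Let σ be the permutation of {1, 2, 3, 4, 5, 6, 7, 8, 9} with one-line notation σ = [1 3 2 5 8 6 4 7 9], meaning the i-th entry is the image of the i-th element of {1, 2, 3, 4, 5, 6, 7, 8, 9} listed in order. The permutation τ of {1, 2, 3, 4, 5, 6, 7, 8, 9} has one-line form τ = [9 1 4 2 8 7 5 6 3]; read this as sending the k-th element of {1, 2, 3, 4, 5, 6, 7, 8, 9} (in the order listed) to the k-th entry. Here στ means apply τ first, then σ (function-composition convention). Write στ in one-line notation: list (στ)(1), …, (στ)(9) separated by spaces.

(στ)(x) = σ(τ(x)). Computing each image: σ(τ(1)) = σ(9) = 9, σ(τ(2)) = σ(1) = 1, σ(τ(3)) = σ(4) = 5, σ(τ(4)) = σ(2) = 3, σ(τ(5)) = σ(8) = 7, σ(τ(6)) = σ(7) = 4, σ(τ(7)) = σ(5) = 8, σ(τ(8)) = σ(6) = 6, σ(τ(9)) = σ(3) = 2.
Hence στ = [9 1 5 3 7 4 8 6 2].

9 1 5 3 7 4 8 6 2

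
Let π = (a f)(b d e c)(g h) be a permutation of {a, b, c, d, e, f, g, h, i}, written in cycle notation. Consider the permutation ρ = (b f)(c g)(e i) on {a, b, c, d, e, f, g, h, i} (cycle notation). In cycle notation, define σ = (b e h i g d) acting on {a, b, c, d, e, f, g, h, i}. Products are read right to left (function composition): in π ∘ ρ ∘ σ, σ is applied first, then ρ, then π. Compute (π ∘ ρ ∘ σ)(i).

Apply the permutations in order: σ(i) = g, then ρ(g) = c, then π(c) = b. So (π ∘ ρ ∘ σ)(i) = b.

b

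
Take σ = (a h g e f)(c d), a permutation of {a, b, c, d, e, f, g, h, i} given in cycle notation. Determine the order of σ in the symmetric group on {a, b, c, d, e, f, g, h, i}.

The disjoint cycles have lengths 5, 2, 1, 1.
The order is lcm(5, 2) = 10.

10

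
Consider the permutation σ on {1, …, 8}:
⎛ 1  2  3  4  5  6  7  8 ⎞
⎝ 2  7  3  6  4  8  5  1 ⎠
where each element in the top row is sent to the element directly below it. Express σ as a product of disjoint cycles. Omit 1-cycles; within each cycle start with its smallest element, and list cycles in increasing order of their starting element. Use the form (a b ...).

(1 2 7 5 4 6 8)

Iterating σ from 1 gives 1 → 2 → 7 → 5 → 4 → 6 → 8 → 1; that is the 7-cycle (1 2 7 5 4 6 8).
Repeating from the next unused element and collecting all non-trivial cycles gives (1 2 7 5 4 6 8).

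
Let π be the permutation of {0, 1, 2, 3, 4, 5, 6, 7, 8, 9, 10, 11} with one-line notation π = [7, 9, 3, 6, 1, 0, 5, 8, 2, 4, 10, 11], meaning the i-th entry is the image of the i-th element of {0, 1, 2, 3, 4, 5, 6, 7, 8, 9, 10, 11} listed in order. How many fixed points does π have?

The fixed points (elements with π(x) = x) are {10, 11}, so there are 2.

2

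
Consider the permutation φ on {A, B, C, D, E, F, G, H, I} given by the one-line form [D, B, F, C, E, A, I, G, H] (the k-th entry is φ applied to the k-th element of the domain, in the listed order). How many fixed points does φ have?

2

The fixed points (elements with φ(x) = x) are {B, E}, so there are 2.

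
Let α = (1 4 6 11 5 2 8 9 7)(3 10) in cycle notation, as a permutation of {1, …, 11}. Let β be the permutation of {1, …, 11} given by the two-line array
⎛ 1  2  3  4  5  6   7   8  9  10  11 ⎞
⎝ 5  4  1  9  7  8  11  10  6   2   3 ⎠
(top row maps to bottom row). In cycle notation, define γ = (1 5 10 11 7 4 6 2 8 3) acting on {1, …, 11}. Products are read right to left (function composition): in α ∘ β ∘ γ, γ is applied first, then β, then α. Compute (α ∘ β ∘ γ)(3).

2

Apply the permutations in order: γ(3) = 1, then β(1) = 5, then α(5) = 2. So (α ∘ β ∘ γ)(3) = 2.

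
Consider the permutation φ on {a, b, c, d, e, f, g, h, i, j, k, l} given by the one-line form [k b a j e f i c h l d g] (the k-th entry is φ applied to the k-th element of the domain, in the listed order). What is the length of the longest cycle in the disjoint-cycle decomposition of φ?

9

Decomposing into disjoint cycles gives (a, k, d, j, l, g, i, h, c); the longest has length 9.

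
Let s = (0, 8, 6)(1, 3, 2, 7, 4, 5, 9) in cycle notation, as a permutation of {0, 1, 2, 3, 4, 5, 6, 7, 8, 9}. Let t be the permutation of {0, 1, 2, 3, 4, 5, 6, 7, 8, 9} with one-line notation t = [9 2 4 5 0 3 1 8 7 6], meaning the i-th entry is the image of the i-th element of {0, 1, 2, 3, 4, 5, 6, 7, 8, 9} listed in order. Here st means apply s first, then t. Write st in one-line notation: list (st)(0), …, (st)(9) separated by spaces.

(st)(x) = t(s(x)). Computing each image: t(s(0)) = t(8) = 7, t(s(1)) = t(3) = 5, t(s(2)) = t(7) = 8, t(s(3)) = t(2) = 4, t(s(4)) = t(5) = 3, t(s(5)) = t(9) = 6, t(s(6)) = t(0) = 9, t(s(7)) = t(4) = 0, t(s(8)) = t(6) = 1, t(s(9)) = t(1) = 2.
Hence st = [7 5 8 4 3 6 9 0 1 2].

7 5 8 4 3 6 9 0 1 2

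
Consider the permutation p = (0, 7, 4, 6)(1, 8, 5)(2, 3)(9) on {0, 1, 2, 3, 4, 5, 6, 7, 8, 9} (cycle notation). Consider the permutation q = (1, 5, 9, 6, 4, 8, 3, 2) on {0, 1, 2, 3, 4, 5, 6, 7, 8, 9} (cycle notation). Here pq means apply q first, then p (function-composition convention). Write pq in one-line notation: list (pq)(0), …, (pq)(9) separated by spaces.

For each element, apply q then p: 0 → 0 → 7; 1 → 5 → 1; 2 → 1 → 8; 3 → 2 → 3; 4 → 8 → 5; 5 → 9 → 9; 6 → 4 → 6; 7 → 7 → 4; 8 → 3 → 2; 9 → 6 → 0.
Collecting the images, pq = [7 1 8 3 5 9 6 4 2 0].

7 1 8 3 5 9 6 4 2 0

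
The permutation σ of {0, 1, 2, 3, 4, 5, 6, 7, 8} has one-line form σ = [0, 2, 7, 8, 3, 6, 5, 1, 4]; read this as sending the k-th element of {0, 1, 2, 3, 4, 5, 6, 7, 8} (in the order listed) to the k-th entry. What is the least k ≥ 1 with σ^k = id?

Decomposing into disjoint cycles gives cycle lengths 3, 3, 2, 1.
Since disjoint cycles commute, ord(σ) = lcm(3, 3, 2) = 6.

6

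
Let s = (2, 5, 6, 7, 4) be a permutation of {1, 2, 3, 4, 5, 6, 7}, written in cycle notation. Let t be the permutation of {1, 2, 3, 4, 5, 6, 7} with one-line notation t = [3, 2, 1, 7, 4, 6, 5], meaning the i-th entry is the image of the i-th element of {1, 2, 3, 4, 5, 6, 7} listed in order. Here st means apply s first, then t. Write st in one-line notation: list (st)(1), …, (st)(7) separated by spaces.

(st)(x) = t(s(x)). Computing each image: t(s(1)) = t(1) = 3, t(s(2)) = t(5) = 4, t(s(3)) = t(3) = 1, t(s(4)) = t(2) = 2, t(s(5)) = t(6) = 6, t(s(6)) = t(7) = 5, t(s(7)) = t(4) = 7.
Hence st = [3 4 1 2 6 5 7].

3 4 1 2 6 5 7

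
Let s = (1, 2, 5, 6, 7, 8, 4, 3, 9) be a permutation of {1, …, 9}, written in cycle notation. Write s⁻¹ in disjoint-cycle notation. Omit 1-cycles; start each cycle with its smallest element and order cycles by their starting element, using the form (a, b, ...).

(1, 9, 3, 4, 8, 7, 6, 5, 2)

The inverse reverses each cycle.
Reversing each cycle of s and rotating so the smallest element leads gives (1, 9, 3, 4, 8, 7, 6, 5, 2).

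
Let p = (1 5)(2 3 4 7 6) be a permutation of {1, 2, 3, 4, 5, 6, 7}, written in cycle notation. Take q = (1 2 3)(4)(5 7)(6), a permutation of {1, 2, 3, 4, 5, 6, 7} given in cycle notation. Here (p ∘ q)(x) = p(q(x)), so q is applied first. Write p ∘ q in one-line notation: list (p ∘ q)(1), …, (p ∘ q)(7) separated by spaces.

3 4 5 7 6 2 1

(p ∘ q)(x) = p(q(x)). Computing each image: p(q(1)) = p(2) = 3, p(q(2)) = p(3) = 4, p(q(3)) = p(1) = 5, p(q(4)) = p(4) = 7, p(q(5)) = p(7) = 6, p(q(6)) = p(6) = 2, p(q(7)) = p(5) = 1.
Hence p ∘ q = [3 4 5 7 6 2 1].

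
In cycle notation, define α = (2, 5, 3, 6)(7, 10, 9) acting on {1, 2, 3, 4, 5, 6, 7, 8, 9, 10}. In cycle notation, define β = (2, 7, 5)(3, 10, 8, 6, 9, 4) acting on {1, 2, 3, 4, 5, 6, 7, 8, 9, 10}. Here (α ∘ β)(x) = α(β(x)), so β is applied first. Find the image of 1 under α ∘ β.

(α ∘ β)(1) = α(β(1)). β(1) = 1, then α(1) = 1. So (α ∘ β)(1) = 1.

1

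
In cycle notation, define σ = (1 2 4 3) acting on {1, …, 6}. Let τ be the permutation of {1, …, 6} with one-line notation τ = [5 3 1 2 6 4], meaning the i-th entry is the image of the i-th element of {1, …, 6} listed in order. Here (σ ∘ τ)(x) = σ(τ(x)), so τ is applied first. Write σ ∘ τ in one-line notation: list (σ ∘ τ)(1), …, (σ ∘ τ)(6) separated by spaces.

5 1 2 4 6 3

(σ ∘ τ)(x) = σ(τ(x)). Computing each image: σ(τ(1)) = σ(5) = 5, σ(τ(2)) = σ(3) = 1, σ(τ(3)) = σ(1) = 2, σ(τ(4)) = σ(2) = 4, σ(τ(5)) = σ(6) = 6, σ(τ(6)) = σ(4) = 3.
Hence σ ∘ τ = [5 1 2 4 6 3].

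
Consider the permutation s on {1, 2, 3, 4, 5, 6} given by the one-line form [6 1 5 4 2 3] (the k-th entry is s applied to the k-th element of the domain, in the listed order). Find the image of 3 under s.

5

3 is element number 3 of the domain, and entry number 3 of the one-line form is 5, so s(3) = 5.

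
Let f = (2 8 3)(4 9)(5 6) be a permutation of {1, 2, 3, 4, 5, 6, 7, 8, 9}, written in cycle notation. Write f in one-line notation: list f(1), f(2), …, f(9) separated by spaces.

Image by image: 1→1, 2→8, 3→2, 4→9, 5→6, 6→5, 7→7, 8→3, 9→4.
Listing these in domain order gives 1 8 2 9 6 5 7 3 4.

1 8 2 9 6 5 7 3 4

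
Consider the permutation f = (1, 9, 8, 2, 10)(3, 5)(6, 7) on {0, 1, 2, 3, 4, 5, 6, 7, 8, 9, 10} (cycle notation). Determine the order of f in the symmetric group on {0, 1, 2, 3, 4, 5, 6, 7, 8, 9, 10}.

10

The cycle type of f is (5, 2, 2, 1, 1).
The order of f is the least common multiple of its cycle lengths: lcm(5, 2, 2) = 10.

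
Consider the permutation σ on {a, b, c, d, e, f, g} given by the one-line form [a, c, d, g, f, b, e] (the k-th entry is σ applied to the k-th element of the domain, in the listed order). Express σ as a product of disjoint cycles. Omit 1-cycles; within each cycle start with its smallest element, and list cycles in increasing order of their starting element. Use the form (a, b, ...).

Start at b and follow images: b → c → d → g → e → f → b, giving the cycle (b, c, d, g, e, f).
Repeating from the next unused element and collecting all non-trivial cycles gives (b, c, d, g, e, f).

(b, c, d, g, e, f)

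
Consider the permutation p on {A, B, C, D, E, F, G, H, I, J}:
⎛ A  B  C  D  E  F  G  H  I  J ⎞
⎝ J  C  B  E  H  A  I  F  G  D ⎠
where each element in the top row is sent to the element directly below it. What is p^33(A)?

E

Tracing A → J → … returns to A after 6 steps, so A lies in a 6-cycle (A, J, D, E, H, F).
Since the cycle has length 6, p^33 acts on it the same as p^3 (33 mod 6 = 3).
Advancing 3 steps from A: A → J → D → E.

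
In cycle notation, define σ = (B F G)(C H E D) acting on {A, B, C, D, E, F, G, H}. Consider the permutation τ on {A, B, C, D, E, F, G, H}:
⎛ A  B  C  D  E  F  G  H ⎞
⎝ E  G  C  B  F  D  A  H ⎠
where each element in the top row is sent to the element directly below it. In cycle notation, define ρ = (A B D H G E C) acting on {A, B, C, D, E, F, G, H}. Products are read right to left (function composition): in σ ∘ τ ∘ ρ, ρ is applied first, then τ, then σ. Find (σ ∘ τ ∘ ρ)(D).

E

(σ ∘ τ ∘ ρ)(D) = σ(τ(ρ(D))). ρ(D) = H, then τ(H) = H, then σ(H) = E, so the result is E.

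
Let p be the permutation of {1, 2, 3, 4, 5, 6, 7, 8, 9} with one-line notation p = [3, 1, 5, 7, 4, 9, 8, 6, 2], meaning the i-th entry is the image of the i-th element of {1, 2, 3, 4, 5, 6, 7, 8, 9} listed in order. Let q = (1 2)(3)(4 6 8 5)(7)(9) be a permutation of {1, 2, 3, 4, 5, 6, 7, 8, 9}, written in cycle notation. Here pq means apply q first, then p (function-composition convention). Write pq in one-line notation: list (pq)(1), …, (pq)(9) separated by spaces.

For each element, apply q then p: 1 → 2 → 1; 2 → 1 → 3; 3 → 3 → 5; 4 → 6 → 9; 5 → 4 → 7; 6 → 8 → 6; 7 → 7 → 8; 8 → 5 → 4; 9 → 9 → 2.
So pq in one-line form is 1 3 5 9 7 6 8 4 2.

1 3 5 9 7 6 8 4 2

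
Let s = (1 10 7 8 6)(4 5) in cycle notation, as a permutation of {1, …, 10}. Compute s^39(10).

1

10 lies in the 5-cycle (1 10 7 8 6).
On a 5-cycle, s^5 is the identity, so s^39 = s^4 there (39 ≡ 4 mod 5).
Advancing 4 steps from 10: 10 → 7 → 8 → 6 → 1.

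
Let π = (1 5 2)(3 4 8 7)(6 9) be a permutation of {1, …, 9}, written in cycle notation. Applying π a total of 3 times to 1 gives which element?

1

1 lies in the 3-cycle (1 5 2).
Powers repeat with period 3 on this cycle, and 3 mod 3 = 0, so π^3(1) = π^0(1).
So π^3(1) = 1.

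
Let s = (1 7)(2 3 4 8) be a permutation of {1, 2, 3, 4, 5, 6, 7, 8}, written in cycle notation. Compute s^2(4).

2

4 lies in the 4-cycle (2 3 4 8).
Stepping 2 places around the cycle: 4 → 8 → 2.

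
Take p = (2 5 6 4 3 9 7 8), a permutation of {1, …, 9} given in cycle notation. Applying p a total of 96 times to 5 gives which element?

5 lies in the 8-cycle (2 5 6 4 3 9 7 8).
On an 8-cycle, p^8 is the identity, so p^96 = p^0 there (96 ≡ 0 mod 8).
So p^96(5) = 5.

5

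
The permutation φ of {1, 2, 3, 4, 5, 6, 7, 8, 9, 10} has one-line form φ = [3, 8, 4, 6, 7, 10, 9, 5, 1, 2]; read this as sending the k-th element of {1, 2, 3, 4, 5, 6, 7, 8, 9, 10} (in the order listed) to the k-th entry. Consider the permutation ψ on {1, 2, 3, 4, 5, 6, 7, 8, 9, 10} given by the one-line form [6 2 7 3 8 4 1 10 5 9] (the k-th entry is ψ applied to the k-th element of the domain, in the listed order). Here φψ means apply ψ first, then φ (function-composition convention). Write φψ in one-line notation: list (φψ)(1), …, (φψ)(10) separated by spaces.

10 8 9 4 5 6 3 2 7 1

For each element, apply ψ then φ: 1 → 6 → 10; 2 → 2 → 8; 3 → 7 → 9; 4 → 3 → 4; 5 → 8 → 5; 6 → 4 → 6; 7 → 1 → 3; 8 → 10 → 2; 9 → 5 → 7; 10 → 9 → 1.
So φψ in one-line form is 10 8 9 4 5 6 3 2 7 1.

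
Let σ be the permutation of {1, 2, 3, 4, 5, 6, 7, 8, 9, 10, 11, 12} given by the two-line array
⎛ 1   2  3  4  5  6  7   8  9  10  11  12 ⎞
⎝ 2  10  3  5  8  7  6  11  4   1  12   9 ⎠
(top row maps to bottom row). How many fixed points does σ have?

1

The fixed points (elements with σ(x) = x) are {3}, so there is 1.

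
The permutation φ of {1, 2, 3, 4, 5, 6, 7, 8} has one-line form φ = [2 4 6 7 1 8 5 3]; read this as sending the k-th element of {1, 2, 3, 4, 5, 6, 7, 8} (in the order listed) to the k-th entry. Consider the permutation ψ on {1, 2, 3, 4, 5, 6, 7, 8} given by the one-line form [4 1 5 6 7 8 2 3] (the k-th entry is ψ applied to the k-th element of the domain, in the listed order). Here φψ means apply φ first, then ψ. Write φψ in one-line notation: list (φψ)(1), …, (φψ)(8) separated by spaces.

For each element, apply φ then ψ: 1 → 2 → 1; 2 → 4 → 6; 3 → 6 → 8; 4 → 7 → 2; 5 → 1 → 4; 6 → 8 → 3; 7 → 5 → 7; 8 → 3 → 5.
So φψ in one-line form is 1 6 8 2 4 3 7 5.

1 6 8 2 4 3 7 5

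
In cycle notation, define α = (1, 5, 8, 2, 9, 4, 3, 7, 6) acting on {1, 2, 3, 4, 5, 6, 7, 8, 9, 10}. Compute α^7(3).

3 lies in the 9-cycle (1, 5, 8, 2, 9, 4, 3, 7, 6).
Advancing 7 steps from 3: 3 → 7 → 6 → 1 → 5 → 8 → 2 → 9.

9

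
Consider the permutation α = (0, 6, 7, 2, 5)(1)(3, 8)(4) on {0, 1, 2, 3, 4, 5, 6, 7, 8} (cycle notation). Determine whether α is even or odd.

The cycle lengths are 5, 2, 1, 1.
A cycle of length ℓ contributes ℓ−1 transpositions, so α is a product of 4 + 1 = 5 transpositions — odd.

odd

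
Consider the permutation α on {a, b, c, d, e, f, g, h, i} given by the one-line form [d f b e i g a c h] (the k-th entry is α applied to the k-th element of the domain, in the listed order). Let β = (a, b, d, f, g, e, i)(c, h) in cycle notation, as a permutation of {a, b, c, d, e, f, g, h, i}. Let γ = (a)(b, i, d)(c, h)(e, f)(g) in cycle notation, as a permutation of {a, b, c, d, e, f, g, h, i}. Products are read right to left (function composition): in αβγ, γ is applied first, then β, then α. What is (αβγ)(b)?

d

(αβγ)(b) = α(β(γ(b))). γ(b) = i, then β(i) = a, then α(a) = d, so the result is d.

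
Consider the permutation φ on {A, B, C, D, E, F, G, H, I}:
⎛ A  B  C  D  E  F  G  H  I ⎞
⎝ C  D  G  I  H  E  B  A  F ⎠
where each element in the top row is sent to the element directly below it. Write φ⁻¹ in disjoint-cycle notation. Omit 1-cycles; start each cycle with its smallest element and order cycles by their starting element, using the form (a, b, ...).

(A, H, E, F, I, D, B, G, C)

First write φ in disjoint cycles: (A, C, G, B, D, I, F, E, H).
The inverse reverses every cycle; in canonical form, φ⁻¹ = (A, H, E, F, I, D, B, G, C).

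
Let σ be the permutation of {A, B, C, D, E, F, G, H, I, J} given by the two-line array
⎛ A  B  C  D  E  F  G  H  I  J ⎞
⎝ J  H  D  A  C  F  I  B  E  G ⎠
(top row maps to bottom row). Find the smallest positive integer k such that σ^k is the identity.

The disjoint-cycle form of σ has cycle lengths 7, 2, 1.
The order of σ is the least common multiple of its cycle lengths: lcm(7, 2) = 14.

14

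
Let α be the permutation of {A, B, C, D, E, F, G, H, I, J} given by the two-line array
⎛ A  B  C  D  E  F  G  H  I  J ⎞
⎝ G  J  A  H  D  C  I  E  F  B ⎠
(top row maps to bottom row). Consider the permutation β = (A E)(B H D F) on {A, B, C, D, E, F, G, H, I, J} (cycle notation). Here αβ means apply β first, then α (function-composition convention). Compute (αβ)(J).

β(J) = J, then α(J) = B; composing gives (αβ)(J) = B.

B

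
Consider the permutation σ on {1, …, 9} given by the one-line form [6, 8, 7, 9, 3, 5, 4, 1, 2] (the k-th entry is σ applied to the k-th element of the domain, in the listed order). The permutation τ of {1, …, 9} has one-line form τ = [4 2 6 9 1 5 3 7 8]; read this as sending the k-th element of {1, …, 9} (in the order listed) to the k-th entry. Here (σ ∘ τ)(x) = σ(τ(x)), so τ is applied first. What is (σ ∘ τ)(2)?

First apply τ: τ(2) = 2, then σ(2) = 8. Thus (σ ∘ τ)(2) = 8.

8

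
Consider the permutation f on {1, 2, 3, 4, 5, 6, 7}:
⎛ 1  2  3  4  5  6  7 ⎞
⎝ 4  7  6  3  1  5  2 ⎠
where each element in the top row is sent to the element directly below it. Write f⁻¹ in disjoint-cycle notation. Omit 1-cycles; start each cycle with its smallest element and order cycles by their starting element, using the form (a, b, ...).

The cycle decomposition of f is (1, 4, 3, 6, 5)(2, 7).
Reversing each cycle (and rotating so the smallest element leads) gives f⁻¹ = (1, 5, 6, 3, 4)(2, 7).

(1, 5, 6, 3, 4)(2, 7)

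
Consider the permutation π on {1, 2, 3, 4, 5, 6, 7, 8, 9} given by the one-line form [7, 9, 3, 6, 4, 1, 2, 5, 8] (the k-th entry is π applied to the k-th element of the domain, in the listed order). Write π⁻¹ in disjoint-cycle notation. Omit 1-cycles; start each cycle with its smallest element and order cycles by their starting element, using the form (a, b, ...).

(1, 6, 4, 5, 8, 9, 2, 7)

First write π in disjoint cycles: (1, 7, 2, 9, 8, 5, 4, 6).
Reversing each cycle (and rotating so the smallest element leads) gives π⁻¹ = (1, 6, 4, 5, 8, 9, 2, 7).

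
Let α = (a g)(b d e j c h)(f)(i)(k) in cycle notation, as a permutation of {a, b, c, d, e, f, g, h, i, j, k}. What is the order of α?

6

The disjoint cycles have lengths 6, 2, 1, 1, 1.
The order of α is the least common multiple of its cycle lengths: lcm(6, 2) = 6.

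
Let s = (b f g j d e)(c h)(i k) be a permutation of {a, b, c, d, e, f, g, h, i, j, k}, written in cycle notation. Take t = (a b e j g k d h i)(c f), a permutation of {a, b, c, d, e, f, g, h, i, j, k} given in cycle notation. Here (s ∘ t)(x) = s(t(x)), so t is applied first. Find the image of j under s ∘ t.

j

(s ∘ t)(j) = s(t(j)). t(j) = g, then s(g) = j. So (s ∘ t)(j) = j.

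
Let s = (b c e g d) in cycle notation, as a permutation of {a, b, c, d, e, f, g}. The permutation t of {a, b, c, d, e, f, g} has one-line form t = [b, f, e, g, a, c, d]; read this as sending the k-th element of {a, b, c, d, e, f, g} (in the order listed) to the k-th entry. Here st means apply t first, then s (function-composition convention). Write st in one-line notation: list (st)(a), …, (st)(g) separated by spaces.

c f g d a e b

(st)(x) = s(t(x)). Computing each image: s(t(a)) = s(b) = c, s(t(b)) = s(f) = f, s(t(c)) = s(e) = g, s(t(d)) = s(g) = d, s(t(e)) = s(a) = a, s(t(f)) = s(c) = e, s(t(g)) = s(d) = b.
Hence st = [c f g d a e b].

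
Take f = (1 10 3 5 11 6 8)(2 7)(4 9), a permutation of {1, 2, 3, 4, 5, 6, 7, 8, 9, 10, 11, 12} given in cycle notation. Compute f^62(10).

1

10 lies in the 7-cycle (1 10 3 5 11 6 8).
Since the cycle has length 7, f^62 acts on it the same as f^6 (62 mod 7 = 6).
Advancing 6 steps from 10: 10 → 3 → 5 → 11 → 6 → 8 → 1.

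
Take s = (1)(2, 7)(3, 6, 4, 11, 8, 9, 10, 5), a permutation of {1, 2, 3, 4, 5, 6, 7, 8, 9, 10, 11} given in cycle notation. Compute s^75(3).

3 lies in the 8-cycle (3, 6, 4, 11, 8, 9, 10, 5).
On an 8-cycle, s^8 is the identity, so s^75 = s^3 there (75 ≡ 3 mod 8).
Stepping 3 places around the cycle: 3 → 6 → 4 → 11.

11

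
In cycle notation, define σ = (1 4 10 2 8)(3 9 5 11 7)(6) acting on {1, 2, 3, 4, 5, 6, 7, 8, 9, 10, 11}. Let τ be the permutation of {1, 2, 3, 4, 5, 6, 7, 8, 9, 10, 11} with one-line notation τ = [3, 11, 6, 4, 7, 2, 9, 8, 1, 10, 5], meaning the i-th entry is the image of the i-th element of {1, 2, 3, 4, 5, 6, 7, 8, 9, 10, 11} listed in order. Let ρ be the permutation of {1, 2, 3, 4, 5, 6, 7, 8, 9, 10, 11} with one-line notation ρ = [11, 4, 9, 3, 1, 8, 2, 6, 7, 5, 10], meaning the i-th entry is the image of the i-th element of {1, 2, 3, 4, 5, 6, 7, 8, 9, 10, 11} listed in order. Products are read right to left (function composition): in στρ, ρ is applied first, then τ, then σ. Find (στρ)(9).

(στρ)(9) = σ(τ(ρ(9))). ρ(9) = 7, then τ(7) = 9, then σ(9) = 5, so the result is 5.

5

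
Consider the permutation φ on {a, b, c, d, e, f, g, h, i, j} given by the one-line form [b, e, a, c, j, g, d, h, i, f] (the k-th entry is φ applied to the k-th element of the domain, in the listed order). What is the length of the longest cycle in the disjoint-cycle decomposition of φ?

Decomposing into disjoint cycles gives (a, b, e, j, f, g, d, c); the longest has length 8.

8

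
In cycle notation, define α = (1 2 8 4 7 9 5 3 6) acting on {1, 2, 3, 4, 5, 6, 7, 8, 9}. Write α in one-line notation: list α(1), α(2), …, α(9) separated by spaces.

2 8 6 7 3 1 9 4 5

Image by image: 1↦2, 2↦8, 3↦6, 4↦7, 5↦3, 6↦1, 7↦9, 8↦4, 9↦5.
So the one-line form is 2 8 6 7 3 1 9 4 5.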